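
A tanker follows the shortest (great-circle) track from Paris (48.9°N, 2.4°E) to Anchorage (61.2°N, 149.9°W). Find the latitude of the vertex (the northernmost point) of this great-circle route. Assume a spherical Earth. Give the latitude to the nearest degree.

The great circle lies in the plane with unit normal n̂ = (p₁ × p₂)/|p₁ × p₂|.
Here n̂_z ≈ -0.159; the vertex latitude is φ_max = arccos|n̂_z| ≈ 80.8°.

≈ 81°N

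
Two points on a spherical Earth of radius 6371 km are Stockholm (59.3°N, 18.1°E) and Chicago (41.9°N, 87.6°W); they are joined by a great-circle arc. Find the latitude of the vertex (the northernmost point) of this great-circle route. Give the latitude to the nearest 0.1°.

The great circle lies in the plane with unit normal n̂ = (p₁ × p₂)/|p₁ × p₂|.
Here n̂_z ≈ -0.415; the vertex latitude is φ_max = arccos|n̂_z| ≈ 65.5°.
Check via Clairaut: cos φ_max = |cos φ₁| · sin C = cos(59.3°)·sin(54.3°) ≈ 0.415, again giving ≈ 65.5°.

≈ 65.5°N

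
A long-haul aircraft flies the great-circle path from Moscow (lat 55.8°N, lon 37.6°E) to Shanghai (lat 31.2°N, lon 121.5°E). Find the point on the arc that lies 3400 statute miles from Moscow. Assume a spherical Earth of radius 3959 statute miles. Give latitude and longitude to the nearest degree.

From cos δ = sin φ₁ sin φ₂ + cos φ₁ cos φ₂ cos Δλ, the central angle is δ ≈ 1.071 rad (61.3°). The total great-circle distance is δ·R ≈ 1.071 × 3959 ≈ 4239 mi, so the target fraction is f = 3400/4239 ≈ 0.802.
Interpolate at f ≈ 0.802 with slerp weights a = sin((1−f)δ)/sin δ ≈ 0.240, b = sin(fδ)/sin δ ≈ 0.863.
p = a·p₁ + b·p₂ ≈ (-0.279, 0.711, 0.645); φ = arcsin(p_z) ≈ 40.17°, λ = atan2(p_y, p_x) ≈ 111.40°.

≈ lat 40°N, lon 111°E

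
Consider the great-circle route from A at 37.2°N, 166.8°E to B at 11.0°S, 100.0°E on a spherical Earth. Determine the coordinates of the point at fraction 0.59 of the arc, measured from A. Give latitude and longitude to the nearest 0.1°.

Write both endpoints as unit vectors p₁, p₂ with components (cos φ cos λ, cos φ sin λ, sin φ).
The central angle between the endpoints is δ = arccos(p₁·p₂) ≈ 1.377 rad (78.9°).
Interpolate at f = 0.59 with slerp weights a = sin((1−f)δ)/sin δ ≈ 0.545, b = sin(fδ)/sin δ ≈ 0.740.
p = a·p₁ + b·p₂ ≈ (-0.549, 0.814, 0.188); φ = arcsin(p_z) ≈ 10.86°, λ = atan2(p_y, p_x) ≈ 123.98°.

≈ 10.9°N, 124.0°E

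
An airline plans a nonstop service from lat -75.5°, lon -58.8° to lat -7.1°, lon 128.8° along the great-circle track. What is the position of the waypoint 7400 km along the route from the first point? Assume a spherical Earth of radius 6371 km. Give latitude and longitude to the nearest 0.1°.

From cos δ = sin φ₁ sin φ₂ + cos φ₁ cos φ₂ cos Δλ, the central angle is δ ≈ 1.698 rad (97.3°). The total great-circle distance is δ·R ≈ 1.698 × 6371 ≈ 10816 km, so the target fraction is f = 7400/10816 ≈ 0.684.
Interpolate at f ≈ 0.684 with slerp weights a = sin((1−f)δ)/sin δ ≈ 0.515, b = sin(fδ)/sin δ ≈ 0.925.
p = a·p₁ + b·p₂ ≈ (-0.508, 0.605, -0.613); φ = arcsin(p_z) ≈ -37.80°, λ = atan2(p_y, p_x) ≈ 130.04°.

≈ lat -37.8°, lon 130.0°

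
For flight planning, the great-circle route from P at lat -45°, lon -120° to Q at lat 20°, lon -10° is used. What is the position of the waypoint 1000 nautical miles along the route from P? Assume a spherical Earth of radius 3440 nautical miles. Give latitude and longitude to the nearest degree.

≈ lat -42°, lon -97°

The haversine formula gives a central angle δ ≈ 2.059 rad (118.0°) between the endpoints. The total great-circle distance is δ·R ≈ 2.059 × 3440 ≈ 7083 nmi, so the target fraction is f = 1000/7083 ≈ 0.141.
Interpolate at f ≈ 0.141 with slerp weights a = sin((1−f)δ)/sin δ ≈ 1.110, b = sin(fδ)/sin δ ≈ 0.325.
p = a·p₁ + b·p₂ ≈ (-0.092, -0.733, -0.674); φ = arcsin(p_z) ≈ -42.38°, λ = atan2(p_y, p_x) ≈ -97.17°.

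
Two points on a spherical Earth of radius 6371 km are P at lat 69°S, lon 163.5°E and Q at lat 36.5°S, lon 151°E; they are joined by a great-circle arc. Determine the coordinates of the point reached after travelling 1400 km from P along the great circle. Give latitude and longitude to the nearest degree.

Convert each endpoint to a unit vector on the sphere (x = cos φ cos λ, y = cos φ sin λ, z = sin φ).
The central angle between the endpoints is δ = arccos(p₁·p₂) ≈ 0.580 rad (33.2°). The total great-circle distance is δ·R ≈ 0.580 × 6371 ≈ 3694 km, so the target fraction is f = 1400/3694 ≈ 0.379.
Interpolate at f ≈ 0.379 with slerp weights a = sin((1−f)δ)/sin δ ≈ 0.643, b = sin(fδ)/sin δ ≈ 0.398.
p = a·p₁ + b·p₂ ≈ (-0.501, 0.221, -0.837); φ = arcsin(p_z) ≈ -56.83°, λ = atan2(p_y, p_x) ≈ 156.23°.

≈ lat 57°S, lon 156°E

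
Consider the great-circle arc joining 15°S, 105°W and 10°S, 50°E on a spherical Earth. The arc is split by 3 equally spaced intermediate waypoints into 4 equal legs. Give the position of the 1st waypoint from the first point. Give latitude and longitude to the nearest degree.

≈ 37°S, 73°W

Write both endpoints as unit vectors p₁, p₂ with components (cos φ cos λ, cos φ sin λ, sin φ).
The central angle between the endpoints is δ = arccos(p₁·p₂) ≈ 2.527 rad (144.8°).
Interpolate at f = 1/4 with slerp weights a = sin((1−f)δ)/sin δ ≈ 1.644, b = sin(fδ)/sin δ ≈ 1.025.
p = a·p₁ + b·p₂ ≈ (0.238, -0.761, -0.604); φ = arcsin(p_z) ≈ -37.12°, λ = atan2(p_y, p_x) ≈ -72.66°.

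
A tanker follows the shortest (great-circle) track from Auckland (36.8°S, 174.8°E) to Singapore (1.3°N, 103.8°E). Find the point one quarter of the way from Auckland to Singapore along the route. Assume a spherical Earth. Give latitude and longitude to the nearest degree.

From cos δ = sin φ₁ sin φ₂ + cos φ₁ cos φ₂ cos Δλ, the central angle is δ ≈ 1.321 rad (75.7°).
Interpolate at f = 1/4 with slerp weights a = sin((1−f)δ)/sin δ ≈ 0.863, b = sin(fδ)/sin δ ≈ 0.335.
p = a·p₁ + b·p₂ ≈ (-0.768, 0.388, -0.510); φ = arcsin(p_z) ≈ -30.63°, λ = atan2(p_y, p_x) ≈ 153.23°.

≈ 31°S, 153°E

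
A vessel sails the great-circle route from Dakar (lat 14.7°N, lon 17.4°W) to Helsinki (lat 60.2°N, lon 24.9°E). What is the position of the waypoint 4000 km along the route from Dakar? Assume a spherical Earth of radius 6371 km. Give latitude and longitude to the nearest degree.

≈ lat 46°N, lon 3°E

Write both endpoints as unit vectors p₁, p₂ with components (cos φ cos λ, cos φ sin λ, sin φ).
The central angle between the endpoints is δ = arccos(p₁·p₂) ≈ 0.957 rad (54.8°). The total great-circle distance is δ·R ≈ 0.957 × 6371 ≈ 6099 km, so the target fraction is f = 4000/6099 ≈ 0.656.
Interpolate at f ≈ 0.656 with slerp weights a = sin((1−f)δ)/sin δ ≈ 0.396, b = sin(fδ)/sin δ ≈ 0.718.
p = a·p₁ + b·p₂ ≈ (0.689, 0.036, 0.724); φ = arcsin(p_z) ≈ 46.37°, λ = atan2(p_y, p_x) ≈ 2.98°.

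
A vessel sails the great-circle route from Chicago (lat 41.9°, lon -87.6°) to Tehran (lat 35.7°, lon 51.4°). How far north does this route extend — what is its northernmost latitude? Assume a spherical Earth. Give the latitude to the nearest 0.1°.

The great circle lies in the plane with unit normal n̂ = (p₁ × p₂)/|p₁ × p₂|.
Here n̂_z ≈ +0.397; the vertex latitude is φ_max = arccos|n̂_z| ≈ 66.6°.
Check via Clairaut: cos φ_max = |cos φ₁| · sin C = cos(41.9°)·sin(32.3°) ≈ 0.397, again giving ≈ 66.6°.

≈ 66.6°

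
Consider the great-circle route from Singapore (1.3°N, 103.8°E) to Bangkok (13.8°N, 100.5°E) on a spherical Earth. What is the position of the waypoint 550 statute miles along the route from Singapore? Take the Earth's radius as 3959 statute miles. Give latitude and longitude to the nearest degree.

≈ 9°N, 102°E

From cos δ = sin φ₁ sin φ₂ + cos φ₁ cos φ₂ cos Δλ, the central angle is δ ≈ 0.225 rad (12.9°). The total great-circle distance is δ·R ≈ 0.225 × 3959 ≈ 893 mi, so the target fraction is f = 550/893 ≈ 0.616.
Interpolate at f ≈ 0.616 with slerp weights a = sin((1−f)δ)/sin δ ≈ 0.387, b = sin(fδ)/sin δ ≈ 0.619.
p = a·p₁ + b·p₂ ≈ (-0.202, 0.967, 0.157); φ = arcsin(p_z) ≈ 9.00°, λ = atan2(p_y, p_x) ≈ 101.79°.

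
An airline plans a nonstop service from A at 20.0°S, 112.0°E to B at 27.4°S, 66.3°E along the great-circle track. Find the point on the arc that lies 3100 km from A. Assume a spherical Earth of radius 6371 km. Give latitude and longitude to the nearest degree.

The haversine formula gives a central angle δ ≈ 0.738 rad (42.3°) between the endpoints. The total great-circle distance is δ·R ≈ 0.738 × 6371 ≈ 4699 km, so the target fraction is f = 3100/4699 ≈ 0.660.
Interpolate at f ≈ 0.660 with slerp weights a = sin((1−f)δ)/sin δ ≈ 0.369, b = sin(fδ)/sin δ ≈ 0.695.
p = a·p₁ + b·p₂ ≈ (0.118, 0.887, -0.446); φ = arcsin(p_z) ≈ -26.51°, λ = atan2(p_y, p_x) ≈ 82.42°.

≈ 27°S, 82°E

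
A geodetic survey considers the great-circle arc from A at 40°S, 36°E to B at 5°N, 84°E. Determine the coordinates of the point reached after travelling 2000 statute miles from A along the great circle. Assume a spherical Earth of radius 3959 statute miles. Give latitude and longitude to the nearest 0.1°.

Convert each endpoint to a unit vector on the sphere (x = cos φ cos λ, y = cos φ sin λ, z = sin φ).
The central angle between the endpoints is δ = arccos(p₁·p₂) ≈ 1.099 rad (63.0°). The total great-circle distance is δ·R ≈ 1.099 × 3959 ≈ 4350 mi, so the target fraction is f = 2000/4350 ≈ 0.460.
Interpolate at f ≈ 0.460 with slerp weights a = sin((1−f)δ)/sin δ ≈ 0.628, b = sin(fδ)/sin δ ≈ 0.543.
p = a·p₁ + b·p₂ ≈ (0.446, 0.821, -0.356); φ = arcsin(p_z) ≈ -20.88°, λ = atan2(p_y, p_x) ≈ 61.50°.

≈ 20.9°S, 61.5°E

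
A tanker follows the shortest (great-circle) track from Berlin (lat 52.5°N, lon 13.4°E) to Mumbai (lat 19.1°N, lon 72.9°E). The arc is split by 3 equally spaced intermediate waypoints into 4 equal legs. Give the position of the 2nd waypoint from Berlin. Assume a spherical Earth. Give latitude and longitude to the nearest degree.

≈ lat 40°N, lon 50°E

From cos δ = sin φ₁ sin φ₂ + cos φ₁ cos φ₂ cos Δλ, the central angle is δ ≈ 0.987 rad (56.5°).
Interpolate at f = 2/4 with slerp weights a = sin((1−f)δ)/sin δ ≈ 0.568, b = sin(fδ)/sin δ ≈ 0.568.
p = a·p₁ + b·p₂ ≈ (0.494, 0.593, 0.636); φ = arcsin(p_z) ≈ 39.50°, λ = atan2(p_y, p_x) ≈ 50.20°.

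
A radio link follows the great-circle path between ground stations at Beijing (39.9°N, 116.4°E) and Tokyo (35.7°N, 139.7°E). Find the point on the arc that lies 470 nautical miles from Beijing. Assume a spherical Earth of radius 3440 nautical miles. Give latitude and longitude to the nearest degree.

Convert each endpoint to a unit vector on the sphere (x = cos φ cos λ, y = cos φ sin λ, z = sin φ).
The central angle between the endpoints is δ = arccos(p₁·p₂) ≈ 0.329 rad (18.8°). The total great-circle distance is δ·R ≈ 0.329 × 3440 ≈ 1130 nmi, so the target fraction is f = 470/1130 ≈ 0.416.
Interpolate at f ≈ 0.416 with slerp weights a = sin((1−f)δ)/sin δ ≈ 0.591, b = sin(fδ)/sin δ ≈ 0.422.
p = a·p₁ + b·p₂ ≈ (-0.463, 0.628, 0.626); φ = arcsin(p_z) ≈ 38.72°, λ = atan2(p_y, p_x) ≈ 126.41°.

≈ 39°N, 126°E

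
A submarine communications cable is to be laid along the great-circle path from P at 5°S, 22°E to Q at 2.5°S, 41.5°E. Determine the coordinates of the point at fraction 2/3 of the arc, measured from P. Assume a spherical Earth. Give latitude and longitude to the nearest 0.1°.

Convert each endpoint to a unit vector on the sphere (x = cos φ cos λ, y = cos φ sin λ, z = sin φ).
The central angle between the endpoints is δ = arccos(p₁·p₂) ≈ 0.342 rad (19.6°).
Interpolate at f = 2/3 with slerp weights a = sin((1−f)δ)/sin δ ≈ 0.339, b = sin(fδ)/sin δ ≈ 0.674.
p = a·p₁ + b·p₂ ≈ (0.818, 0.573, -0.059); φ = arcsin(p_z) ≈ -3.38°, λ = atan2(p_y, p_x) ≈ 35.01°.

≈ 3.4°S, 35.0°E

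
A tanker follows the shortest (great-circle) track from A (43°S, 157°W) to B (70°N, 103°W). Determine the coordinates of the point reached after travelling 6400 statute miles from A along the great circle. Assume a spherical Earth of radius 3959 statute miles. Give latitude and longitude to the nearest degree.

≈ (46°N, 130°W)

Write both endpoints as unit vectors p₁, p₂ with components (cos φ cos λ, cos φ sin λ, sin φ).
The central angle between the endpoints is δ = arccos(p₁·p₂) ≈ 2.087 rad (119.6°). The total great-circle distance is δ·R ≈ 2.087 × 3959 ≈ 8264 mi, so the target fraction is f = 6400/8264 ≈ 0.774.
Interpolate at f ≈ 0.774 with slerp weights a = sin((1−f)δ)/sin δ ≈ 0.522, b = sin(fδ)/sin δ ≈ 1.149.
p = a·p₁ + b·p₂ ≈ (-0.440, -0.532, 0.724); φ = arcsin(p_z) ≈ 46.37°, λ = atan2(p_y, p_x) ≈ -129.57°.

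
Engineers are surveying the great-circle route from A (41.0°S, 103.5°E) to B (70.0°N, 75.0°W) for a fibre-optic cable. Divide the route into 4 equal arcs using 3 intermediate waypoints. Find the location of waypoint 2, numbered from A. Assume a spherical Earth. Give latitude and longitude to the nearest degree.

≈ (34°N, 102°E)

The haversine formula gives a central angle δ ≈ 2.635 rad (151.0°) between the endpoints.
Interpolate at f = 2/4 with slerp weights a = sin((1−f)δ)/sin δ ≈ 1.996, b = sin(fδ)/sin δ ≈ 1.996.
p = a·p₁ + b·p₂ ≈ (-0.175, 0.805, 0.566); φ = arcsin(p_z) ≈ 34.49°, λ = atan2(p_y, p_x) ≈ 102.26°.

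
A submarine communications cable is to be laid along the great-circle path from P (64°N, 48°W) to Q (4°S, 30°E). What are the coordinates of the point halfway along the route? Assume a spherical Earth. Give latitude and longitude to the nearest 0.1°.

The haversine formula gives a central angle δ ≈ 1.543 rad (88.4°) between the endpoints.
Interpolate at f = 1/2 with slerp weights a = sin((1−f)δ)/sin δ ≈ 0.697, b = sin(fδ)/sin δ ≈ 0.697.
p = a·p₁ + b·p₂ ≈ (0.807, 0.121, 0.578); φ = arcsin(p_z) ≈ 35.32°, λ = atan2(p_y, p_x) ≈ 8.50°.

≈ (35.3°N, 8.5°E)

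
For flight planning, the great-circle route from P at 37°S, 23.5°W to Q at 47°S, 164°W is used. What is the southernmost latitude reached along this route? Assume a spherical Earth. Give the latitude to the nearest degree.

The great circle lies in the plane with unit normal n̂ = (p₁ × p₂)/|p₁ × p₂|.
Here n̂_z ≈ -0.347; the vertex latitude is φ_max = arccos|n̂_z| ≈ 69.7°.
Check via Clairaut: cos φ_max = |cos φ₁| · sin C = cos(37.0°)·sin(154.3°) ≈ 0.347, again giving ≈ 69.7°.

≈ 70°S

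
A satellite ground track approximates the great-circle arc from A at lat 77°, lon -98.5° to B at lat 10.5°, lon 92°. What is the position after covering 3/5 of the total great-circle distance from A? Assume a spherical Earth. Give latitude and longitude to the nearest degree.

Write both endpoints as unit vectors p₁, p₂ with components (cos φ cos λ, cos φ sin λ, sin φ).
The central angle between the endpoints is δ = arccos(p₁·p₂) ≈ 1.611 rad (92.3°).
Interpolate at f = 3/5 with slerp weights a = sin((1−f)δ)/sin δ ≈ 0.601, b = sin(fδ)/sin δ ≈ 0.824.
p = a·p₁ + b·p₂ ≈ (-0.048, 0.676, 0.736); φ = arcsin(p_z) ≈ 47.37°, λ = atan2(p_y, p_x) ≈ 94.09°.

≈ lat 47°, lon 94°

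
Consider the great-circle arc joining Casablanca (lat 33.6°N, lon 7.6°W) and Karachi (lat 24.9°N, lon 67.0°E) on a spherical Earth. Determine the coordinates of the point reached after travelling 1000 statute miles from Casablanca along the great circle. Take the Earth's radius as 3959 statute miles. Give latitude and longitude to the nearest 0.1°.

≈ lat 35.9°N, lon 9.8°E

Write both endpoints as unit vectors p₁, p₂ with components (cos φ cos λ, cos φ sin λ, sin φ).
The central angle between the endpoints is δ = arccos(p₁·p₂) ≈ 1.122 rad (64.3°). The total great-circle distance is δ·R ≈ 1.122 × 3959 ≈ 4443 mi, so the target fraction is f = 1000/4443 ≈ 0.225.
Interpolate at f ≈ 0.225 with slerp weights a = sin((1−f)δ)/sin δ ≈ 0.848, b = sin(fδ)/sin δ ≈ 0.277.
p = a·p₁ + b·p₂ ≈ (0.798, 0.138, 0.586); φ = arcsin(p_z) ≈ 35.88°, λ = atan2(p_y, p_x) ≈ 9.82°.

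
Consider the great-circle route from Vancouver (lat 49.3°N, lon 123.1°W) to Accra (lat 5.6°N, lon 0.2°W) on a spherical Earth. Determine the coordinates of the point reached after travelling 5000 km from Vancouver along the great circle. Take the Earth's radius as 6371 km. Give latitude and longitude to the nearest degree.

≈ lat 50°N, lon 51°W

Write both endpoints as unit vectors p₁, p₂ with components (cos φ cos λ, cos φ sin λ, sin φ).
The central angle between the endpoints is δ = arccos(p₁·p₂) ≈ 1.853 rad (106.2°). The total great-circle distance is δ·R ≈ 1.853 × 6371 ≈ 11806 km, so the target fraction is f = 5000/11806 ≈ 0.424.
Interpolate at f ≈ 0.424 with slerp weights a = sin((1−f)δ)/sin δ ≈ 0.912, b = sin(fδ)/sin δ ≈ 0.736.
p = a·p₁ + b·p₂ ≈ (0.407, -0.501, 0.764); φ = arcsin(p_z) ≈ 49.78°, λ = atan2(p_y, p_x) ≈ -50.89°.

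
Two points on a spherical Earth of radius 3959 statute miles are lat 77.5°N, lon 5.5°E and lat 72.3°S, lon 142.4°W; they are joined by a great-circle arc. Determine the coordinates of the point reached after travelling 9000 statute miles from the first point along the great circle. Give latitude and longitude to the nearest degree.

≈ lat 36°S, lon 109°W

Convert each endpoint to a unit vector on the sphere (x = cos φ cos λ, y = cos φ sin λ, z = sin φ).
The central angle between the endpoints is δ = arccos(p₁·p₂) ≈ 2.973 rad (170.3°). The total great-circle distance is δ·R ≈ 2.973 × 3959 ≈ 11770 mi, so the target fraction is f = 9000/11770 ≈ 0.765.
Interpolate at f ≈ 0.765 with slerp weights a = sin((1−f)δ)/sin δ ≈ 3.838, b = sin(fδ)/sin δ ≈ 4.549.
p = a·p₁ + b·p₂ ≈ (-0.269, -0.764, -0.586); φ = arcsin(p_z) ≈ -35.89°, λ = atan2(p_y, p_x) ≈ -109.38°.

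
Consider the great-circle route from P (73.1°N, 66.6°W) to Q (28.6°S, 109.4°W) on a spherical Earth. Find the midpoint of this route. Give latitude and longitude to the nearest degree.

Write both endpoints as unit vectors p₁, p₂ with components (cos φ cos λ, cos φ sin λ, sin φ).
The central angle between the endpoints is δ = arccos(p₁·p₂) ≈ 1.845 rad (105.7°).
Interpolate at f = 1/2 with slerp weights a = sin((1−f)δ)/sin δ ≈ 0.828, b = sin(fδ)/sin δ ≈ 0.828.
p = a·p₁ + b·p₂ ≈ (-0.146, -0.907, 0.396); φ = arcsin(p_z) ≈ 23.32°, λ = atan2(p_y, p_x) ≈ -99.14°.

≈ (23°N, 99°W)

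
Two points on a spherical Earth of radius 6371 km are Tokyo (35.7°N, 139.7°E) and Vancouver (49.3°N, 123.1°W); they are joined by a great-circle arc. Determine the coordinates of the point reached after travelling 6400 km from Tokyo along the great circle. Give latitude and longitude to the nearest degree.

≈ (53°N, 138°W)

Convert each endpoint to a unit vector on the sphere (x = cos φ cos λ, y = cos φ sin λ, z = sin φ).
The central angle between the endpoints is δ = arccos(p₁·p₂) ≈ 1.185 rad (67.9°). The total great-circle distance is δ·R ≈ 1.185 × 6371 ≈ 7551 km, so the target fraction is f = 6400/7551 ≈ 0.848.
Interpolate at f ≈ 0.848 with slerp weights a = sin((1−f)δ)/sin δ ≈ 0.194, b = sin(fδ)/sin δ ≈ 0.911.
p = a·p₁ + b·p₂ ≈ (-0.444, -0.396, 0.804); φ = arcsin(p_z) ≈ 53.48°, λ = atan2(p_y, p_x) ≈ -138.33°.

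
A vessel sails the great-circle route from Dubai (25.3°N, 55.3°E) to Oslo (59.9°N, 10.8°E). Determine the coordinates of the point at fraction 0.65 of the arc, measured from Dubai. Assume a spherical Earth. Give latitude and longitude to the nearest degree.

Convert each endpoint to a unit vector on the sphere (x = cos φ cos λ, y = cos φ sin λ, z = sin φ).
The central angle between the endpoints is δ = arccos(p₁·p₂) ≈ 0.805 rad (46.1°).
Interpolate at f = 0.65 with slerp weights a = sin((1−f)δ)/sin δ ≈ 0.386, b = sin(fδ)/sin δ ≈ 0.693.
p = a·p₁ + b·p₂ ≈ (0.540, 0.352, 0.765); φ = arcsin(p_z) ≈ 49.87°, λ = atan2(p_y, p_x) ≈ 33.09°.

≈ 50°N, 33°E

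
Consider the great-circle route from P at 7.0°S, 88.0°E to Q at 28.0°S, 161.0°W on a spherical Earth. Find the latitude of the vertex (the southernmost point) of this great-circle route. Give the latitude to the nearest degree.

≈ 32°S

The great circle lies in the plane with unit normal n̂ = (p₁ × p₂)/|p₁ × p₂|.
Here n̂_z ≈ +0.847; the vertex latitude is φ_max = arccos|n̂_z| ≈ 32.2°.
Check via Clairaut: cos φ_max = |cos φ₁| · sin C = cos(7.0°)·sin(121.5°) ≈ 0.847, again giving ≈ 32.2°.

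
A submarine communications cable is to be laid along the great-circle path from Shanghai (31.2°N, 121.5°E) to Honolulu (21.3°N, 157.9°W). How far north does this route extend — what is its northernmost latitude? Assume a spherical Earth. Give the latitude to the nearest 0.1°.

≈ 34.0°N

The great circle lies in the plane with unit normal n̂ = (p₁ × p₂)/|p₁ × p₂|.
Here n̂_z ≈ +0.829; the vertex latitude is φ_max = arccos|n̂_z| ≈ 34.0°.
Check via Clairaut: cos φ_max = |cos φ₁| · sin C = cos(31.2°)·sin(75.8°) ≈ 0.829, again giving ≈ 34.0°.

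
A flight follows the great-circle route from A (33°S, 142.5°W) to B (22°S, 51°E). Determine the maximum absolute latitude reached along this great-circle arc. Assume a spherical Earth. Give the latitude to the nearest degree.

The great circle lies in the plane with unit normal n̂ = (p₁ × p₂)/|p₁ × p₂|.
Here n̂_z ≈ -0.218; the vertex latitude is φ_max = arccos|n̂_z| ≈ 77.4°.

≈ 77°S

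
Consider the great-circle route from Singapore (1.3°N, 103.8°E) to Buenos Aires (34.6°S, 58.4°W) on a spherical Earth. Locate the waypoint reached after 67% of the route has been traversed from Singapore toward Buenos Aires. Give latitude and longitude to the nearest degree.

Write both endpoints as unit vectors p₁, p₂ with components (cos φ cos λ, cos φ sin λ, sin φ).
The central angle between the endpoints is δ = arccos(p₁·p₂) ≈ 2.492 rad (142.8°).
Interpolate at f = 0.67 with slerp weights a = sin((1−f)δ)/sin δ ≈ 1.212, b = sin(fδ)/sin δ ≈ 1.645.
p = a·p₁ + b·p₂ ≈ (0.421, 0.023, -0.907); φ = arcsin(p_z) ≈ -65.08°, λ = atan2(p_y, p_x) ≈ 3.10°.

≈ (65°S, 3°E)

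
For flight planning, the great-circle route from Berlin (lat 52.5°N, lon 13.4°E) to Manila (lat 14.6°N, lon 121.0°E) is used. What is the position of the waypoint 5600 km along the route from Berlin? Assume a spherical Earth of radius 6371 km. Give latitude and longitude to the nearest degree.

≈ lat 43°N, lon 91°E

Write both endpoints as unit vectors p₁, p₂ with components (cos φ cos λ, cos φ sin λ, sin φ).
The central angle between the endpoints is δ = arccos(p₁·p₂) ≈ 1.549 rad (88.7°). The total great-circle distance is δ·R ≈ 1.549 × 6371 ≈ 9868 km, so the target fraction is f = 5600/9868 ≈ 0.567.
Interpolate at f ≈ 0.567 with slerp weights a = sin((1−f)δ)/sin δ ≈ 0.621, b = sin(fδ)/sin δ ≈ 0.770.
p = a·p₁ + b·p₂ ≈ (-0.016, 0.727, 0.687); φ = arcsin(p_z) ≈ 43.39°, λ = atan2(p_y, p_x) ≈ 91.27°.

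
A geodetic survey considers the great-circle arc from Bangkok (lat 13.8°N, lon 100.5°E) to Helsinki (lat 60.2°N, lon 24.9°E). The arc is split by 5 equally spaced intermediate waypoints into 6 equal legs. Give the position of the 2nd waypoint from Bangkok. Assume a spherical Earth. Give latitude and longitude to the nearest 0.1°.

≈ lat 33.6°N, lon 86.3°E

Write both endpoints as unit vectors p₁, p₂ with components (cos φ cos λ, cos φ sin λ, sin φ).
The central angle between the endpoints is δ = arccos(p₁·p₂) ≈ 1.238 rad (70.9°).
Interpolate at f = 2/6 with slerp weights a = sin((1−f)δ)/sin δ ≈ 0.777, b = sin(fδ)/sin δ ≈ 0.424.
p = a·p₁ + b·p₂ ≈ (0.054, 0.831, 0.554); φ = arcsin(p_z) ≈ 33.61°, λ = atan2(p_y, p_x) ≈ 86.30°.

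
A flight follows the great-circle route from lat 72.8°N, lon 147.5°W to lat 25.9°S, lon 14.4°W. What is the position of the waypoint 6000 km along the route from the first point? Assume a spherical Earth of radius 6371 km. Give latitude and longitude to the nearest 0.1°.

≈ lat 44.3°N, lon 35.5°W

Write both endpoints as unit vectors p₁, p₂ with components (cos φ cos λ, cos φ sin λ, sin φ).
The central angle between the endpoints is δ = arccos(p₁·p₂) ≈ 2.213 rad (126.8°). The total great-circle distance is δ·R ≈ 2.213 × 6371 ≈ 14100 km, so the target fraction is f = 6000/14100 ≈ 0.426.
Interpolate at f ≈ 0.426 with slerp weights a = sin((1−f)δ)/sin δ ≈ 1.193, b = sin(fδ)/sin δ ≈ 1.010.
p = a·p₁ + b·p₂ ≈ (0.582, -0.415, 0.699); φ = arcsin(p_z) ≈ 44.33°, λ = atan2(p_y, p_x) ≈ -35.51°.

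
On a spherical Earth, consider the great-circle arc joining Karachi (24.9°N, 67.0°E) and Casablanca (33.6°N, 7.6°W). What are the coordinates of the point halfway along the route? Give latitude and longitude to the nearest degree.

≈ 35°N, 32°E

Convert each endpoint to a unit vector on the sphere (x = cos φ cos λ, y = cos φ sin λ, z = sin φ).
The central angle between the endpoints is δ = arccos(p₁·p₂) ≈ 1.122 rad (64.3°).
Interpolate at f = 1/2 with slerp weights a = sin((1−f)δ)/sin δ ≈ 0.591, b = sin(fδ)/sin δ ≈ 0.591.
p = a·p₁ + b·p₂ ≈ (0.697, 0.428, 0.575); φ = arcsin(p_z) ≈ 35.13°, λ = atan2(p_y, p_x) ≈ 31.56°.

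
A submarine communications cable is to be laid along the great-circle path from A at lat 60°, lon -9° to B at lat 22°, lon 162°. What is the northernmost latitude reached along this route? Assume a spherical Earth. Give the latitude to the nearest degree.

The great circle lies in the plane with unit normal n̂ = (p₁ × p₂)/|p₁ × p₂|.
Here n̂_z ≈ +0.073; the vertex latitude is φ_max = arccos|n̂_z| ≈ 85.8°.

≈ 86°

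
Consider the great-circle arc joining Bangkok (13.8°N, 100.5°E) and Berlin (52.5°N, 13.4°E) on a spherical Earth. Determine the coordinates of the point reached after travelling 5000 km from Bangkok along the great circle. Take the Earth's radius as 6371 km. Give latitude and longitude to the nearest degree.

The haversine formula gives a central angle δ ≈ 1.350 rad (77.3°) between the endpoints. The total great-circle distance is δ·R ≈ 1.350 × 6371 ≈ 8600 km, so the target fraction is f = 5000/8600 ≈ 0.581.
Interpolate at f ≈ 0.581 with slerp weights a = sin((1−f)δ)/sin δ ≈ 0.549, b = sin(fδ)/sin δ ≈ 0.724.
p = a·p₁ + b·p₂ ≈ (0.332, 0.626, 0.706); φ = arcsin(p_z) ≈ 44.87°, λ = atan2(p_y, p_x) ≈ 62.08°.

≈ 45°N, 62°E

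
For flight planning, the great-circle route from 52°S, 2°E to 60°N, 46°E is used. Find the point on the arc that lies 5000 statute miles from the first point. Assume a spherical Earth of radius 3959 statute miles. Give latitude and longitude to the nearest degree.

≈ 18°N, 25°E

Write both endpoints as unit vectors p₁, p₂ with components (cos φ cos λ, cos φ sin λ, sin φ).
The central angle between the endpoints is δ = arccos(p₁·p₂) ≈ 2.050 rad (117.5°). The total great-circle distance is δ·R ≈ 2.050 × 3959 ≈ 8116 mi, so the target fraction is f = 5000/8116 ≈ 0.616.
Interpolate at f ≈ 0.616 with slerp weights a = sin((1−f)δ)/sin δ ≈ 0.798, b = sin(fδ)/sin δ ≈ 1.074.
p = a·p₁ + b·p₂ ≈ (0.864, 0.403, 0.301); φ = arcsin(p_z) ≈ 17.53°, λ = atan2(p_y, p_x) ≈ 25.03°.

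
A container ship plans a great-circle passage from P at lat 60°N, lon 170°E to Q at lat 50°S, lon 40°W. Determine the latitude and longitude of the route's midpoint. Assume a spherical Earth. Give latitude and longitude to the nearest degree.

Convert each endpoint to a unit vector on the sphere (x = cos φ cos λ, y = cos φ sin λ, z = sin φ).
The central angle between the endpoints is δ = arccos(p₁·p₂) ≈ 2.799 rad (160.3°).
Interpolate at f = 1/2 with slerp weights a = sin((1−f)δ)/sin δ ≈ 2.930, b = sin(fδ)/sin δ ≈ 2.930.
p = a·p₁ + b·p₂ ≈ (0.000, -0.956, 0.293); φ = arcsin(p_z) ≈ 17.03°, λ = atan2(p_y, p_x) ≈ -90.00°.

≈ lat 17°N, lon 90°W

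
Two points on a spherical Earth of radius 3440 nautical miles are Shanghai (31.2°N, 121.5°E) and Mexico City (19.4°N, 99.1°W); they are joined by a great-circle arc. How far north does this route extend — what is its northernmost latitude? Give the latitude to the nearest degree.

≈ 54°N

The great circle lies in the plane with unit normal n̂ = (p₁ × p₂)/|p₁ × p₂|.
Here n̂_z ≈ +0.585; the vertex latitude is φ_max = arccos|n̂_z| ≈ 54.2°.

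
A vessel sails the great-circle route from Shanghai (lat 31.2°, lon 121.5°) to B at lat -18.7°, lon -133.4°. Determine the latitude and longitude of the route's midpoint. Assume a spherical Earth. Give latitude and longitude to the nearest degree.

Write both endpoints as unit vectors p₁, p₂ with components (cos φ cos λ, cos φ sin λ, sin φ).
The central angle between the endpoints is δ = arccos(p₁·p₂) ≈ 1.958 rad (112.2°).
Interpolate at f = 1/2 with slerp weights a = sin((1−f)δ)/sin δ ≈ 0.896, b = sin(fδ)/sin δ ≈ 0.896.
p = a·p₁ + b·p₂ ≈ (-0.984, 0.037, 0.177); φ = arcsin(p_z) ≈ 10.19°, λ = atan2(p_y, p_x) ≈ 177.86°.

≈ lat 10°, lon 178°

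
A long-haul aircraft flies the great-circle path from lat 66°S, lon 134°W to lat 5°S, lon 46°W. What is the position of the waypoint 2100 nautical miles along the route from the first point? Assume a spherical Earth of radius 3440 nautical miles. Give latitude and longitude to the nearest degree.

≈ lat 49°S, lon 74°W

Convert each endpoint to a unit vector on the sphere (x = cos φ cos λ, y = cos φ sin λ, z = sin φ).
The central angle between the endpoints is δ = arccos(p₁·p₂) ≈ 1.477 rad (84.6°). The total great-circle distance is δ·R ≈ 1.477 × 3440 ≈ 5081 nmi, so the target fraction is f = 2100/5081 ≈ 0.413.
Interpolate at f ≈ 0.413 with slerp weights a = sin((1−f)δ)/sin δ ≈ 0.765, b = sin(fδ)/sin δ ≈ 0.576.
p = a·p₁ + b·p₂ ≈ (0.182, -0.637, -0.749); φ = arcsin(p_z) ≈ -48.54°, λ = atan2(p_y, p_x) ≈ -74.03°.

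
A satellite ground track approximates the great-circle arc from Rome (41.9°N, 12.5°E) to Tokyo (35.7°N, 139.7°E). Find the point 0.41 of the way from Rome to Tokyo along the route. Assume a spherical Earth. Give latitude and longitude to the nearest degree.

≈ 61°N, 65°E

Write both endpoints as unit vectors p₁, p₂ with components (cos φ cos λ, cos φ sin λ, sin φ).
The central angle between the endpoints is δ = arccos(p₁·p₂) ≈ 1.547 rad (88.6°).
Interpolate at f = 0.41 with slerp weights a = sin((1−f)δ)/sin δ ≈ 0.791, b = sin(fδ)/sin δ ≈ 0.593.
p = a·p₁ + b·p₂ ≈ (0.208, 0.439, 0.874); φ = arcsin(p_z) ≈ 60.95°, λ = atan2(p_y, p_x) ≈ 64.64°.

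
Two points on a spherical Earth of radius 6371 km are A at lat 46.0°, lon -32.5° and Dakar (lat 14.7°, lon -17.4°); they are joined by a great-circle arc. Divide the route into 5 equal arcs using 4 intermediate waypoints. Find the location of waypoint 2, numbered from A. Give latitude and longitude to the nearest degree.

≈ lat 34°, lon -25°

The haversine formula gives a central angle δ ≈ 0.589 rad (33.8°) between the endpoints.
Interpolate at f = 2/5 with slerp weights a = sin((1−f)δ)/sin δ ≈ 0.623, b = sin(fδ)/sin δ ≈ 0.420.
p = a·p₁ + b·p₂ ≈ (0.753, -0.354, 0.555); φ = arcsin(p_z) ≈ 33.70°, λ = atan2(p_y, p_x) ≈ -25.19°.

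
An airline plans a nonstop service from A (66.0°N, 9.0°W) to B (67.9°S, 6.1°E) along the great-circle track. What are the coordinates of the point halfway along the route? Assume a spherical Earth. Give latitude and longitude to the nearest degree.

Write both endpoints as unit vectors p₁, p₂ with components (cos φ cos λ, cos φ sin λ, sin φ).
The central angle between the endpoints is δ = arccos(p₁·p₂) ≈ 2.344 rad (134.3°).
Interpolate at f = 1/2 with slerp weights a = sin((1−f)δ)/sin δ ≈ 1.288, b = sin(fδ)/sin δ ≈ 1.288.
p = a·p₁ + b·p₂ ≈ (0.999, -0.030, -0.017); φ = arcsin(p_z) ≈ -0.96°, λ = atan2(p_y, p_x) ≈ -1.75°.

≈ (1°S, 2°W)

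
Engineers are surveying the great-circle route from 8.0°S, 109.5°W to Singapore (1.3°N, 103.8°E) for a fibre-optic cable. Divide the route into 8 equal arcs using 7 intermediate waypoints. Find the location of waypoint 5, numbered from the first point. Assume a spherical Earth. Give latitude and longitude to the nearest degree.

Write both endpoints as unit vectors p₁, p₂ with components (cos φ cos λ, cos φ sin λ, sin φ).
The central angle between the endpoints is δ = arccos(p₁·p₂) ≈ 2.551 rad (146.2°).
Interpolate at f = 5/8 with slerp weights a = sin((1−f)δ)/sin δ ≈ 1.468, b = sin(fδ)/sin δ ≈ 1.795.
p = a·p₁ + b·p₂ ≈ (-0.913, 0.373, -0.164); φ = arcsin(p_z) ≈ -9.41°, λ = atan2(p_y, p_x) ≈ 157.78°.

≈ 9°S, 158°E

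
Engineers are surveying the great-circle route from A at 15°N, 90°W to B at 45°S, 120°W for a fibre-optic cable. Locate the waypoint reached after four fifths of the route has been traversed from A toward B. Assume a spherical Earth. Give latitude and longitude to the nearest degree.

≈ 33°S, 112°W

Write both endpoints as unit vectors p₁, p₂ with components (cos φ cos λ, cos φ sin λ, sin φ).
The central angle between the endpoints is δ = arccos(p₁·p₂) ≈ 1.150 rad (65.9°).
Interpolate at f = 4/5 with slerp weights a = sin((1−f)δ)/sin δ ≈ 0.250, b = sin(fδ)/sin δ ≈ 0.872.
p = a·p₁ + b·p₂ ≈ (-0.308, -0.775, -0.552); φ = arcsin(p_z) ≈ -33.48°, λ = atan2(p_y, p_x) ≈ -111.68°.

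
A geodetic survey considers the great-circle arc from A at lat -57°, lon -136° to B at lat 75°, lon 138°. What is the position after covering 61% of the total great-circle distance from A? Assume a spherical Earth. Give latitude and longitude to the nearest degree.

≈ lat 27°, lon -165°

Write both endpoints as unit vectors p₁, p₂ with components (cos φ cos λ, cos φ sin λ, sin φ).
The central angle between the endpoints is δ = arccos(p₁·p₂) ≈ 2.499 rad (143.2°).
Interpolate at f = 0.61 with slerp weights a = sin((1−f)δ)/sin δ ≈ 1.380, b = sin(fδ)/sin δ ≈ 1.666.
p = a·p₁ + b·p₂ ≈ (-0.861, -0.234, 0.452); φ = arcsin(p_z) ≈ 26.86°, λ = atan2(p_y, p_x) ≈ -164.82°.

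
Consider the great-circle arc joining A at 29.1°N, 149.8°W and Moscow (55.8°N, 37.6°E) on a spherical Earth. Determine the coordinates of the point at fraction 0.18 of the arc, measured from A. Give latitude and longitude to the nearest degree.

Convert each endpoint to a unit vector on the sphere (x = cos φ cos λ, y = cos φ sin λ, z = sin φ).
The central angle between the endpoints is δ = arccos(p₁·p₂) ≈ 1.656 rad (94.9°).
Interpolate at f = 0.18 with slerp weights a = sin((1−f)δ)/sin δ ≈ 0.981, b = sin(fδ)/sin δ ≈ 0.295.
p = a·p₁ + b·p₂ ≈ (-0.610, -0.330, 0.721); φ = arcsin(p_z) ≈ 46.12°, λ = atan2(p_y, p_x) ≈ -151.56°.

≈ 46°N, 152°W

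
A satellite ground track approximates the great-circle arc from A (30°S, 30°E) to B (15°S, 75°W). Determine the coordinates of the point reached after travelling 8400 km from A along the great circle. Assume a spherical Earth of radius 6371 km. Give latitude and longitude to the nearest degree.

From cos δ = sin φ₁ sin φ₂ + cos φ₁ cos φ₂ cos Δλ, the central angle is δ ≈ 1.658 rad (95.0°). The total great-circle distance is δ·R ≈ 1.658 × 6371 ≈ 10563 km, so the target fraction is f = 8400/10563 ≈ 0.795.
Interpolate at f ≈ 0.795 with slerp weights a = sin((1−f)δ)/sin δ ≈ 0.334, b = sin(fδ)/sin δ ≈ 0.972.
p = a·p₁ + b·p₂ ≈ (0.494, -0.762, -0.419); φ = arcsin(p_z) ≈ -24.75°, λ = atan2(p_y, p_x) ≈ -57.06°.

≈ (25°S, 57°W)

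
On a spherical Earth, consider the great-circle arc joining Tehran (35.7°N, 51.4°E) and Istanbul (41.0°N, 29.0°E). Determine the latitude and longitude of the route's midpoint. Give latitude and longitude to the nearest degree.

Write both endpoints as unit vectors p₁, p₂ with components (cos φ cos λ, cos φ sin λ, sin φ).
The central angle between the endpoints is δ = arccos(p₁·p₂) ≈ 0.319 rad (18.3°).
Interpolate at f = 1/2 with slerp weights a = sin((1−f)δ)/sin δ ≈ 0.506, b = sin(fδ)/sin δ ≈ 0.506.
p = a·p₁ + b·p₂ ≈ (0.591, 0.507, 0.628); φ = arcsin(p_z) ≈ 38.89°, λ = atan2(p_y, p_x) ≈ 40.62°.

≈ 39°N, 41°E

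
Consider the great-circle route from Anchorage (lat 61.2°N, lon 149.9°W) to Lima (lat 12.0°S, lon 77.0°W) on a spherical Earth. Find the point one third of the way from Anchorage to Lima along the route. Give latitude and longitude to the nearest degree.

≈ lat 42°N, lon 110°W

From cos δ = sin φ₁ sin φ₂ + cos φ₁ cos φ₂ cos Δλ, the central angle is δ ≈ 1.614 rad (92.5°).
Interpolate at f = 1/3 with slerp weights a = sin((1−f)δ)/sin δ ≈ 0.881, b = sin(fδ)/sin δ ≈ 0.513.
p = a·p₁ + b·p₂ ≈ (-0.254, -0.702, 0.665); φ = arcsin(p_z) ≈ 41.71°, λ = atan2(p_y, p_x) ≈ -109.92°.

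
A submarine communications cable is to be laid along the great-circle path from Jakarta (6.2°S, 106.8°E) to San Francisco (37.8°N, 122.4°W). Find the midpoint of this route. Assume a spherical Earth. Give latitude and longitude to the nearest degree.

≈ 33°N, 158°E

Convert each endpoint to a unit vector on the sphere (x = cos φ cos λ, y = cos φ sin λ, z = sin φ).
The central angle between the endpoints is δ = arccos(p₁·p₂) ≈ 2.189 rad (125.4°).
Interpolate at f = 1/2 with slerp weights a = sin((1−f)δ)/sin δ ≈ 1.090, b = sin(fδ)/sin δ ≈ 1.090.
p = a·p₁ + b·p₂ ≈ (-0.775, 0.310, 0.551); φ = arcsin(p_z) ≈ 33.41°, λ = atan2(p_y, p_x) ≈ 158.18°.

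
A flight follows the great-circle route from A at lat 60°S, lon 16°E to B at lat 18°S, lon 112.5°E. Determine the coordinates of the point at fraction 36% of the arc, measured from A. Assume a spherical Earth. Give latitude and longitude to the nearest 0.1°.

≈ lat 55.5°S, lon 69.2°E

From cos δ = sin φ₁ sin φ₂ + cos φ₁ cos φ₂ cos Δλ, the central angle is δ ≈ 1.355 rad (77.7°).
Interpolate at f = 0.36 with slerp weights a = sin((1−f)δ)/sin δ ≈ 0.781, b = sin(fδ)/sin δ ≈ 0.480.
p = a·p₁ + b·p₂ ≈ (0.201, 0.529, -0.824); φ = arcsin(p_z) ≈ -55.53°, λ = atan2(p_y, p_x) ≈ 69.24°.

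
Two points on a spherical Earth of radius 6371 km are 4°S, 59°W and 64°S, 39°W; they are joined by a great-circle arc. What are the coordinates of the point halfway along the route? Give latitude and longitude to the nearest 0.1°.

Write both endpoints as unit vectors p₁, p₂ with components (cos φ cos λ, cos φ sin λ, sin φ).
The central angle between the endpoints is δ = arccos(p₁·p₂) ≈ 1.077 rad (61.7°).
Interpolate at f = 1/2 with slerp weights a = sin((1−f)δ)/sin δ ≈ 0.582, b = sin(fδ)/sin δ ≈ 0.582.
p = a·p₁ + b·p₂ ≈ (0.498, -0.659, -0.564); φ = arcsin(p_z) ≈ -34.34°, λ = atan2(p_y, p_x) ≈ -52.93°.

≈ 34.3°S, 52.9°W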